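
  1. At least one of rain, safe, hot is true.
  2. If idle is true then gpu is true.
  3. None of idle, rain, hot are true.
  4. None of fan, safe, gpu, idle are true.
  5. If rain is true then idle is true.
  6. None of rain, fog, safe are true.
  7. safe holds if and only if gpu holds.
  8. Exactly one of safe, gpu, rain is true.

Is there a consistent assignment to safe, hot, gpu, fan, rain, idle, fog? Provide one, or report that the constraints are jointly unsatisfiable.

UNSATISFIABLE

Case rain = True:
  Constraint (3) is violated (rain=T) — contradiction.
Case rain = False:
  (3) forces idle = False.
  (3) forces hot = False.
  (1) with rain=F, hot=F forces safe = True.
  Constraint (4) is violated (safe=T) — contradiction.
Both cases fail — unsatisfiable.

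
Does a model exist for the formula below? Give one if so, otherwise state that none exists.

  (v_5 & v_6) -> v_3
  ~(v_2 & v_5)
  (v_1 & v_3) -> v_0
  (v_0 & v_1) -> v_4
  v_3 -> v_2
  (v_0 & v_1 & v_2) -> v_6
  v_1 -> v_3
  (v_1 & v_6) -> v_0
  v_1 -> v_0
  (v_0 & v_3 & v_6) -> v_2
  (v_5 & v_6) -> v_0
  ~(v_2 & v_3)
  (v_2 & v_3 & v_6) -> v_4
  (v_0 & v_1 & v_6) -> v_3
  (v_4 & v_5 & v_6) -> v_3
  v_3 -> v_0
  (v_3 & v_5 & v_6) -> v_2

Set v_0 = True.
Try v_1 = True:
  (~v_1 | v_3) forces v_3 = True.
  (~v_0 | ~v_1 | v_4) forces v_4 = True.
  (v_2 | ~v_3) forces v_2 = True.
  clause (~v_2 | ~v_3) is falsified — backtrack.
So v_1 = False.
Set v_2 = False.
  then (v_2 | ~v_3) forces v_3 = False.
Set v_4 = False.
Set v_5 = False.
Set v_6 = True.
All clauses satisfied.

v_0 = True, v_1 = False, v_2 = False, v_3 = False, v_4 = False, v_5 = False, v_6 = True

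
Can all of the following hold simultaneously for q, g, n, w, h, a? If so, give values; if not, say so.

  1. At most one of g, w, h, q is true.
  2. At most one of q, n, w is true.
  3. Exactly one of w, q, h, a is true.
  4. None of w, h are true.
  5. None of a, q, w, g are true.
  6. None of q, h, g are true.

Unsatisfiable — no assignment works.

Case q = True:
  Constraint (5) is violated (q=T) — contradiction.
Case q = False:
  (4) forces w = False.
  (4) forces h = False.
  (3) with w=F, q=F, h=F forces a = True.
  Constraint (5) is violated (a=T) — contradiction.
Both cases fail — unsatisfiable.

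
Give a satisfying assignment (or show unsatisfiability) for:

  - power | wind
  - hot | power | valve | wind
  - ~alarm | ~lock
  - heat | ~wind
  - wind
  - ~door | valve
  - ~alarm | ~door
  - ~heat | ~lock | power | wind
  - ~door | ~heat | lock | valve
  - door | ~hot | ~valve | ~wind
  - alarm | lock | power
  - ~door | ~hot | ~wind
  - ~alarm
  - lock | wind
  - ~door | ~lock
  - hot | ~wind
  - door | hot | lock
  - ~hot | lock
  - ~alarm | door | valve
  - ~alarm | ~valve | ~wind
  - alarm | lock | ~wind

Unit clause (wind) forces wind = True.
Unit clause (~alarm) forces alarm = False.
In (hot | ~wind) only hot is left, so hot = True.
In (~hot | lock) only lock is left, so lock = True.
In (heat | ~wind) only heat is left, so heat = True.
In (~door | ~hot | ~wind) only ~door is left, so door = False.
In (door | ~hot | ~valve | ~wind) only ~valve is left, so valve = False.
Set power = True.
All clauses satisfied.

hot=T, lock=T, power=T, door=F, wind=T, alarm=F, valve=F, heat=T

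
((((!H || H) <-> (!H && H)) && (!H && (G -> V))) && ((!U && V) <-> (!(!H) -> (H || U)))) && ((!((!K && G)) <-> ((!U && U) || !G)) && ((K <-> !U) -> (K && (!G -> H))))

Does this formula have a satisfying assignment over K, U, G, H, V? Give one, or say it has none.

The conjunct (!H || H) <-> (!H && H) is unsatisfiable on its own:
  H=F: evaluates to False.
  H=T: evaluates to False.
So the whole conjunction is unsatisfiable.

No satisfying assignment exists.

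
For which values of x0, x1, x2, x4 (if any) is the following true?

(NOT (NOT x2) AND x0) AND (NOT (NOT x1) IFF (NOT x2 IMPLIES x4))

x0 = True; x1 = True; x2 = True; x4 = False

  NOT (NOT x2) AND x0 = True
    NOT (NOT x2) = True
      NOT x2 = False
  NOT (NOT x1) IFF (NOT x2 IMPLIES x4) = True
    NOT (NOT x1) = True
      NOT x1 = False
    NOT x2 IMPLIES x4 = True
      NOT x2 = False
Both conjuncts True, so the formula holds.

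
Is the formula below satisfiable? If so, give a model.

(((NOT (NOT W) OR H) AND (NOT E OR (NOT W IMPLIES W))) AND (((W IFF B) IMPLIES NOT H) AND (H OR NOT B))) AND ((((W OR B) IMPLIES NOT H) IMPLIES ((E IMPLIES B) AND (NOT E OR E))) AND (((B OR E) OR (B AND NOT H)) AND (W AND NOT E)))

The formula is unsatisfiable.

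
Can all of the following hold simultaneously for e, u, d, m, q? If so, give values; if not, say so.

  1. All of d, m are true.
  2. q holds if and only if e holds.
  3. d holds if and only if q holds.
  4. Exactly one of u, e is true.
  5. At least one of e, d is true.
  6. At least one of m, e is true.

e=T, u=F, d=T, m=T, q=T

  (1) {d, m}: all 2 true ✓
  (2) q=T, e=T — same ✓
  (3) d=T, q=T — same ✓
  (4) {u, e}: 1 true — exactly one ✓
  (5) {e, d}: 2 true — at least one ✓
  (6) {m, e}: 2 true — at least one ✓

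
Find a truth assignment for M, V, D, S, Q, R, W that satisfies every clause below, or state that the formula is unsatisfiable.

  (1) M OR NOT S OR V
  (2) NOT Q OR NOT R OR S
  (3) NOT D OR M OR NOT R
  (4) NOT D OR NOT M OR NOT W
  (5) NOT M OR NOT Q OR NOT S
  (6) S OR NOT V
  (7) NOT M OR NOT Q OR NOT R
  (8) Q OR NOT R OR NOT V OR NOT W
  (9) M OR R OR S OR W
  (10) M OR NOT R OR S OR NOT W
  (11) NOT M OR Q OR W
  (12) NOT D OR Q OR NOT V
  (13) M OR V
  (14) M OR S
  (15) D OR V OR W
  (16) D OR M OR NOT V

Set M = True.
Set V = False.
Set D = False.
  then (D OR V OR W) forces W = True.
Set S = False.
Set Q = False.
Set R = False.
All clauses satisfied.

M=T, V=F, D=F, S=F, Q=F, R=F, W=T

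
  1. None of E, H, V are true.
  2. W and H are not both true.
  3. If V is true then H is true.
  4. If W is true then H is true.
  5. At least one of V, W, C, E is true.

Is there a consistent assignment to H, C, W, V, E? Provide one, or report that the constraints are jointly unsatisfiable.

H=F, C=T, W=F, V=F, E=F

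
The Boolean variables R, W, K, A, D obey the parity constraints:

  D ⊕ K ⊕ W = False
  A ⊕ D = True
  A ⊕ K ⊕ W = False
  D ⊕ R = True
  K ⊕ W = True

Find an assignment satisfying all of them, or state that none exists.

No satisfying assignment exists.

Adding constraints 1, 2, 3 mod 2: every variable appears an even number of times on the left, so the left side is 0.
But the right sides sum to 1 (mod 2). 0 ≠ 1 — the system is inconsistent.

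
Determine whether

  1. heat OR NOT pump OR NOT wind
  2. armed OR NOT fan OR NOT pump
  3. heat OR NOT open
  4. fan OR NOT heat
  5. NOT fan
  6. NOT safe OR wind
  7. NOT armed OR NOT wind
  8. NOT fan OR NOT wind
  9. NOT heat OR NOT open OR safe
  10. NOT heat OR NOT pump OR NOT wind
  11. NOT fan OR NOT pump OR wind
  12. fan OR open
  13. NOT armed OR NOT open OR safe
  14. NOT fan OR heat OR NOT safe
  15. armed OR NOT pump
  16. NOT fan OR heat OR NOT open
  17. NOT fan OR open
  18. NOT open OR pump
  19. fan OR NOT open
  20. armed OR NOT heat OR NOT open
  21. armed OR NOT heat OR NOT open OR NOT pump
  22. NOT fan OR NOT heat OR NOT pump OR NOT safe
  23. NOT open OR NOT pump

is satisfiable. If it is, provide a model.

Case fan = True:
  Clause (NOT fan) is falsified — contradiction.
Case fan = False:
  (fan OR NOT heat) forces heat = False.
  (heat OR NOT open) forces open = False.
  Clause (fan OR open) is falsified — contradiction.
Both cases fail, so the formula is unsatisfiable.

The formula is unsatisfiable.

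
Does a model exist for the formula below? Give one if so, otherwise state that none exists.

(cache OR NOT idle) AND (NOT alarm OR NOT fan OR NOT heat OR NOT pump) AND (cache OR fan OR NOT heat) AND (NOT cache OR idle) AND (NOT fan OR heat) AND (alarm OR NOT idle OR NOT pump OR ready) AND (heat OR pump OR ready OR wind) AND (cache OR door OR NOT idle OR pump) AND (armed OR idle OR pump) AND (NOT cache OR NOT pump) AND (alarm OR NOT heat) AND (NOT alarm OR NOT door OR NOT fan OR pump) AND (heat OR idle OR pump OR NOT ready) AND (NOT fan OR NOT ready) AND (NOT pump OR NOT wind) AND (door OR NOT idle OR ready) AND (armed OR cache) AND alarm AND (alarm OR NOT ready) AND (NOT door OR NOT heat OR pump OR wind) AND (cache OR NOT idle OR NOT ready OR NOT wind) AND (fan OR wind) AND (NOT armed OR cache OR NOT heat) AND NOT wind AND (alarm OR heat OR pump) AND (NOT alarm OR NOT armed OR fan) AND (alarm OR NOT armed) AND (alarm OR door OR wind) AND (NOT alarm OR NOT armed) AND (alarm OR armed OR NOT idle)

Case alarm = True:
  (NOT wind) forces wind = False.
  (fan OR wind) forces fan = True.
  (NOT fan OR heat) forces heat = True.
  (NOT alarm OR NOT fan OR NOT heat OR NOT pump) forces pump = False.
  (NOT alarm OR NOT door OR NOT fan OR pump) forces door = False.
  (NOT fan OR NOT ready) forces ready = False.
  (door OR NOT idle OR ready) forces idle = False.
  (NOT cache OR idle) forces cache = False.
  (armed OR idle OR pump) forces armed = True.
  Clause (NOT armed OR cache OR NOT heat) is falsified — contradiction.
Case alarm = False:
  Clause (alarm) is falsified — contradiction.
Both cases fail, so the formula is unsatisfiable.

The formula is unsatisfiable.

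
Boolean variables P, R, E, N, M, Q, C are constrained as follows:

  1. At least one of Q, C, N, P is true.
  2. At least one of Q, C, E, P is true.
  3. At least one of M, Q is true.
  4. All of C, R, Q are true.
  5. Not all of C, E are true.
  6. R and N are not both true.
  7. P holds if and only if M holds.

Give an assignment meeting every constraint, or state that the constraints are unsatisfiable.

P = True, R = True, E = False, N = False, M = True, Q = True, C = True

  (1) {Q, C, N, P}: 3 true — at least one ✓
  (2) {Q, C, E, P}: 3 true — at least one ✓
  (3) {M, Q}: 2 true — at least one ✓
  (4) {C, R, Q}: all 3 true ✓
  (5) {C, E}: 1/2 true — not all ✓
  (6) R=T, N=F — not both ✓
  (7) P=T, M=T — same ✓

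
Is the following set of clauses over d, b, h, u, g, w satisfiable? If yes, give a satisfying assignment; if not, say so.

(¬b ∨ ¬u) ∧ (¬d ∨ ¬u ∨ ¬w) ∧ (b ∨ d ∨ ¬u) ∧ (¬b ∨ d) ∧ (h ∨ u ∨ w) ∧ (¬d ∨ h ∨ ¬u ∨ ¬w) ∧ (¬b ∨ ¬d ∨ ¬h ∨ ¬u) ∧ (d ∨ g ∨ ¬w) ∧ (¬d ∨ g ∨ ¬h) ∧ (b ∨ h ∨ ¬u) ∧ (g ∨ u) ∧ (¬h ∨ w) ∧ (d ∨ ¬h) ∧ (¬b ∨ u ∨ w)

d = True, b = True, h = True, u = False, g = True, w = True

Set d = True.
Set b = True.
  then (¬b ∨ ¬u) forces u = False.
  then (g ∨ u) forces g = True.
  then (¬b ∨ u ∨ w) forces w = True.
Set h = True.
All clauses satisfied.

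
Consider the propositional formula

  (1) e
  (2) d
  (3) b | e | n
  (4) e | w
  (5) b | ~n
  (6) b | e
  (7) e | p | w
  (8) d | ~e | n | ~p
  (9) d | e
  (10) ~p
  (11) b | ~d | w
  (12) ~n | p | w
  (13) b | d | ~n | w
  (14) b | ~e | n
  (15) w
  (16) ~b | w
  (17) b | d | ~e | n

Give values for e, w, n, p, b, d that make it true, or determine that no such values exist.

e=T, w=T, n=F, p=F, b=T, d=T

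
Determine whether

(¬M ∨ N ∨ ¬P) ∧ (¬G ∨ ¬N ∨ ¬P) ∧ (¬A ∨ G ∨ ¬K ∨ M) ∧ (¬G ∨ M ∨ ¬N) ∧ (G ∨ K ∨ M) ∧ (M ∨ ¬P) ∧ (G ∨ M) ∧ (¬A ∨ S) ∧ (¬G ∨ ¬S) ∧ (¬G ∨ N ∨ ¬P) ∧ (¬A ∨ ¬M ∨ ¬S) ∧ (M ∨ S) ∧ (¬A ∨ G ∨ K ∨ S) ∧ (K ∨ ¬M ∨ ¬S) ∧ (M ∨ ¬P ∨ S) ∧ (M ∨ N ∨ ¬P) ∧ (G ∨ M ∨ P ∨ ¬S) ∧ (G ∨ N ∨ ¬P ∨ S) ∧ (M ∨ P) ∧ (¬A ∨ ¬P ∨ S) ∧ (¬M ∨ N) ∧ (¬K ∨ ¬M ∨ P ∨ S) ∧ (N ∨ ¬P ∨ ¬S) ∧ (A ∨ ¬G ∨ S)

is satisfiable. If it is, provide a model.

Try A = True:
  (¬A ∨ S) forces S = True.
  (¬G ∨ ¬S) forces G = False.
  (G ∨ M) forces M = True.
  clause (¬A ∨ ¬M ∨ ¬S) is falsified — backtrack.
So A = False.
Set N = True.
Set M = True.
Set K = False.
  then (K ∨ ¬M ∨ ¬S) forces S = False.
  then (A ∨ ¬G ∨ S) forces G = False.
Set P = False.
All clauses satisfied.

A=F, N=T, M=T, K=F, P=F, S=F, G=F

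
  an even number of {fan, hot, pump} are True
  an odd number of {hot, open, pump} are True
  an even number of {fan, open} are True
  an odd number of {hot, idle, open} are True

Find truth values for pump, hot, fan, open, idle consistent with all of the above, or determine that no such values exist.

Unsatisfiable — no assignment works.

Adding constraints 1, 2, 3 mod 2: every variable appears an even number of times on the left, so the left side is 0.
But the right sides sum to 1 (mod 2). 0 ≠ 1 — the system is inconsistent.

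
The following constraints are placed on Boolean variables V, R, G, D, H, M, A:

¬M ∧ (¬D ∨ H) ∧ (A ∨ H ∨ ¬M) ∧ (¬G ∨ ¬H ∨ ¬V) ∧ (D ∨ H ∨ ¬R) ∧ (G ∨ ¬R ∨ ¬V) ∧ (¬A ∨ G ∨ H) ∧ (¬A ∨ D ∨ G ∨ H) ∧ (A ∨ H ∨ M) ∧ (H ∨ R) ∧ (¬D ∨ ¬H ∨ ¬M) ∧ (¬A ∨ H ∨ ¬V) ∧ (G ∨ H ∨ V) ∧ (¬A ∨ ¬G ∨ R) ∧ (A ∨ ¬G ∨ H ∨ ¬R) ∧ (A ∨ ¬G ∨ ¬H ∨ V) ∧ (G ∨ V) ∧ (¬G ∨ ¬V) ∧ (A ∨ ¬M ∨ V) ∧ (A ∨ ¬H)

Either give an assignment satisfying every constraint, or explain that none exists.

V = False, R = True, G = True, D = False, H = True, M = False, A = True

Unit clause (¬M) forces M = False.
Set V = False.
  then (G ∨ V) forces G = True.
Set R = True.
Set D = False.
  then (D ∨ H ∨ ¬R) forces H = True.
  then (A ∨ ¬G ∨ ¬H ∨ V) forces A = True.
All clauses satisfied.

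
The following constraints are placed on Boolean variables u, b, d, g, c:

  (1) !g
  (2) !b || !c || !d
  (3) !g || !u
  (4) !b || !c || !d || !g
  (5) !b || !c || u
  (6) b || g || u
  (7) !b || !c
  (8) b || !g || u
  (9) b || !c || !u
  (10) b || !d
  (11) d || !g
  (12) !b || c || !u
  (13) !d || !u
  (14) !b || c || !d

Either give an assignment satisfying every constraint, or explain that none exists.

Unit clause (!g) forces g = False.
Set u = False.
  then (b || g || u) forces b = True.
  then (!b || !c) forces c = False.
  then (!b || c || !d) forces d = False.
All clauses satisfied.

u = False; b = True; d = False; g = False; c = False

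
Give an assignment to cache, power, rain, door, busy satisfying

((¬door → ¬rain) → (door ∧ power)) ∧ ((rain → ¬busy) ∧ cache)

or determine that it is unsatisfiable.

cache = True, power = True, rain = True, door = True, busy = False

  (¬door → ¬rain) → (door ∧ power) = True
    ¬door → ¬rain = True
      ¬door = False
      ¬rain = False
    door ∧ power = True
  (rain → ¬busy) ∧ cache = True
    rain → ¬busy = True
      ¬busy = True
Both conjuncts True, so the formula holds.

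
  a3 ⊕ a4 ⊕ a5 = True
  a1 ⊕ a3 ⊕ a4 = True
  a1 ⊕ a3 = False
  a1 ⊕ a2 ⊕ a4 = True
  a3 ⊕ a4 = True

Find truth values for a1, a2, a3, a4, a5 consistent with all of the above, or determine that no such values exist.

a1 = False; a2 = False; a3 = False; a4 = True; a5 = False

a3 ⊕ a4 ⊕ a5 = F ⊕ T ⊕ F = True ✓
a1 ⊕ a3 ⊕ a4 = F ⊕ F ⊕ T = True ✓
a1 ⊕ a3 = F ⊕ F = False ✓
a1 ⊕ a2 ⊕ a4 = F ⊕ F ⊕ T = True ✓
a3 ⊕ a4 = F ⊕ T = True ✓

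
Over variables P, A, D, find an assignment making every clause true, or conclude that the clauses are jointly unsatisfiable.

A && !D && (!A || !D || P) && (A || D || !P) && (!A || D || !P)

P: False, A: True, D: False

Unit clause (A) forces A = True.
Unit clause (!D) forces D = False.
In (!A || D || !P) only !P is left, so P = False.
Check each clause:
  (A): A holds.
  (!D): !D holds.
  (!A || !D || P): !D holds.
  (A || D || !P): A holds.
  (!A || D || !P): !P holds.
All clauses satisfied.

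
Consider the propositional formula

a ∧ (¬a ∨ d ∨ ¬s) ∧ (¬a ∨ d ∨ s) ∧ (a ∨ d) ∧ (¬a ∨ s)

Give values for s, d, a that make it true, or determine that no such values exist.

s: True; d: True; a: True

Unit clause (a) forces a = True.
In (¬a ∨ s) only s is left, so s = True.
In (¬a ∨ d ∨ ¬s) only d is left, so d = True.
Check each clause:
  (a): a holds.
  (¬a ∨ d ∨ ¬s): d holds.
  (¬a ∨ d ∨ s): d holds.
  (a ∨ d): a holds.
  (¬a ∨ s): s holds.
All clauses satisfied.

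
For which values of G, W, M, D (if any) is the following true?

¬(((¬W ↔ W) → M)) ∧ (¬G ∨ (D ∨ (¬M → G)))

Unsatisfiable — no assignment works.

The conjunct ¬(((¬W ↔ W) → M)) is unsatisfiable on its own:
  W=F, M=F: evaluates to False.
  W=F, M=T: evaluates to False.
  W=T, M=F: evaluates to False.
  W=T, M=T: evaluates to False.
So the whole conjunction is unsatisfiable.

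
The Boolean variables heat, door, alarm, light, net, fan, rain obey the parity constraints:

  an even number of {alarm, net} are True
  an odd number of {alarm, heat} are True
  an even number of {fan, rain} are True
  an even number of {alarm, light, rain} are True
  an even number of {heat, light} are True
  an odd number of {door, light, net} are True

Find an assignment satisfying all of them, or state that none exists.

heat=F; door=F; alarm=T; light=F; net=T; fan=T; rain=T

{alarm, net}: 2 true → even ✓
{alarm, heat}: 1 true → odd ✓
{fan, rain}: 2 true → even ✓
{alarm, light, rain}: 2 true → even ✓
{heat, light}: 0 true → even ✓
{door, light, net}: 1 true → odd ✓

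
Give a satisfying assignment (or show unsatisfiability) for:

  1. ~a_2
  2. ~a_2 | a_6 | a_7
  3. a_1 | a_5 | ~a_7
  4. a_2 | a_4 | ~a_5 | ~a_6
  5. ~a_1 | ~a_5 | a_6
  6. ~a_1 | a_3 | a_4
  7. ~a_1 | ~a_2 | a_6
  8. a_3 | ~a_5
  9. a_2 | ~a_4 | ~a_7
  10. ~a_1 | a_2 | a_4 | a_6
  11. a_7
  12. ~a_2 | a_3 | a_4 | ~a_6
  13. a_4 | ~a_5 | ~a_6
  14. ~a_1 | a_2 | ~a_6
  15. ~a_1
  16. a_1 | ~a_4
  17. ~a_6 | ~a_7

Unit clause (~a_2) forces a_2 = False.
Unit clause (a_7) forces a_7 = True.
Unit clause (~a_1) forces a_1 = False.
In (a_1 | ~a_4) only ~a_4 is left, so a_4 = False.
In (~a_6 | ~a_7) only ~a_6 is left, so a_6 = False.
In (a_1 | a_5 | ~a_7) only a_5 is left, so a_5 = True.
In (a_3 | ~a_5) only a_3 is left, so a_3 = True.
All clauses satisfied.

a_1=F, a_2=F, a_3=T, a_4=F, a_5=T, a_6=F, a_7=T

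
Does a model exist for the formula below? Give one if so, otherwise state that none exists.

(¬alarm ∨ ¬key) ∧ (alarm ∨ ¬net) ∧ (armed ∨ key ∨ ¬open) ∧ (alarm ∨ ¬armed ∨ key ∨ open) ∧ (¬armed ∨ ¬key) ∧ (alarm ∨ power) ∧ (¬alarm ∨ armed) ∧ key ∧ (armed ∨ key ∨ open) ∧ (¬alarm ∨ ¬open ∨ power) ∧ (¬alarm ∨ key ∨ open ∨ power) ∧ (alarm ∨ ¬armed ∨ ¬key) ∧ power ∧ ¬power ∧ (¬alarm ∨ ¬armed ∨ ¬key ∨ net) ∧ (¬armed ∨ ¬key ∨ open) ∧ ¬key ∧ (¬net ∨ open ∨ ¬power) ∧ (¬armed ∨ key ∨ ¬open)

No satisfying assignment exists.

Case key = True:
  Clause (¬key) is falsified — contradiction.
Case key = False:
  Clause (key) is falsified — contradiction.
Both cases fail, so the formula is unsatisfiable.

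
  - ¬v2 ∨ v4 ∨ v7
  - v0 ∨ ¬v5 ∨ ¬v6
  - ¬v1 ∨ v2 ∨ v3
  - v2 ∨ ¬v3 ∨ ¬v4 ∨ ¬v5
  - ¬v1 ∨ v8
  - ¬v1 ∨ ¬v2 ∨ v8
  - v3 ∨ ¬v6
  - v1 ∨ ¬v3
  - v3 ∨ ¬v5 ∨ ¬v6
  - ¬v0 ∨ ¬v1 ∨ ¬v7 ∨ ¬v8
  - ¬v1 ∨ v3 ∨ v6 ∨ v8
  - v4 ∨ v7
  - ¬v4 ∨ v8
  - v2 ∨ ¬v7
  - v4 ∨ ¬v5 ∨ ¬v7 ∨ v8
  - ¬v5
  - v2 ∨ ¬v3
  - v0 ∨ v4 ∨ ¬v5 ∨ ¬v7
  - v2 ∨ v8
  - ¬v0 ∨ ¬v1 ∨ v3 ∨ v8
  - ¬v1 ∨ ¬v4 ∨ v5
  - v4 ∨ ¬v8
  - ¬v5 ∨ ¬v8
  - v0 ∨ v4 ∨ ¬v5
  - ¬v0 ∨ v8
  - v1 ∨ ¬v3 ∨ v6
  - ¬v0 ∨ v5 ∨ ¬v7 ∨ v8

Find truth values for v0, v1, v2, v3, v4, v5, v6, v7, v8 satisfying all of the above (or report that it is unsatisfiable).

v0=F, v1=F, v2=F, v3=F, v4=T, v5=F, v6=F, v7=F, v8=T

Unit clause (¬v5) forces v5 = False.
Set v0 = False.
Try v1 = True:
  (¬v1 ∨ v8) forces v8 = True.
  (¬v1 ∨ ¬v4 ∨ v5) forces v4 = False.
  clause (v4 ∨ ¬v8) is falsified — backtrack.
So v1 = False.
  then (v1 ∨ ¬v3) forces v3 = False.
  then (v3 ∨ ¬v6) forces v6 = False.
Set v2 = False.
  then (v2 ∨ ¬v7) forces v7 = False.
  then (v2 ∨ v8) forces v8 = True.
  then (v4 ∨ ¬v8) forces v4 = True.
All clauses satisfied.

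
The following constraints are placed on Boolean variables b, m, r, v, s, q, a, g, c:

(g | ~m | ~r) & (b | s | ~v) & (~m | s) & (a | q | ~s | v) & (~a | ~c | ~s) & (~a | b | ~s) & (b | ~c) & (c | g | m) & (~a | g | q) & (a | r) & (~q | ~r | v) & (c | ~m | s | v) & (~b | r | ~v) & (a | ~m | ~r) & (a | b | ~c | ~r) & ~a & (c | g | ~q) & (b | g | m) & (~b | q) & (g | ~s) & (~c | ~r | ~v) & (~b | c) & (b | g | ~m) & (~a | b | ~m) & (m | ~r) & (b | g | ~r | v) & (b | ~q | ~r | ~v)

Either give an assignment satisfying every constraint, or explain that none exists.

Unsatisfiable — no assignment works.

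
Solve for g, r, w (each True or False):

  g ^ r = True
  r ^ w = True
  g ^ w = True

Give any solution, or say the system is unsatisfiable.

No satisfying assignment exists.

Adding constraints 1, 2, 3 mod 2: every variable appears an even number of times on the left, so the left side is 0.
But the right sides sum to 1 (mod 2). 0 ≠ 1 — the system is inconsistent.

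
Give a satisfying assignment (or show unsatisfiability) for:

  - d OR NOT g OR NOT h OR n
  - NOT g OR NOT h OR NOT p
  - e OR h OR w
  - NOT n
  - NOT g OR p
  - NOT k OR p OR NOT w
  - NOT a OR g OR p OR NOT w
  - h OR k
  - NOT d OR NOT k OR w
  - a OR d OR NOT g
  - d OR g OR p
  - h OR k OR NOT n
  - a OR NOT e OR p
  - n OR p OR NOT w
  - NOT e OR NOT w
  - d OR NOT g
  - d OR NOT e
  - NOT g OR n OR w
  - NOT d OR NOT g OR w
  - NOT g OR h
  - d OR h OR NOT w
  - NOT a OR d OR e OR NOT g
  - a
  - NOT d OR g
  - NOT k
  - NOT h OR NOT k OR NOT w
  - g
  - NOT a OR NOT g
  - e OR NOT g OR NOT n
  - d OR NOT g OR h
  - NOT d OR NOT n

Unsatisfiable — no assignment works.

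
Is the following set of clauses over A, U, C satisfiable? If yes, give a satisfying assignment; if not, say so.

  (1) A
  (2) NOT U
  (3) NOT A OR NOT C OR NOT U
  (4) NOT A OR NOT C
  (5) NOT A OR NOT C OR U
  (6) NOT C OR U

A=T; U=F; C=F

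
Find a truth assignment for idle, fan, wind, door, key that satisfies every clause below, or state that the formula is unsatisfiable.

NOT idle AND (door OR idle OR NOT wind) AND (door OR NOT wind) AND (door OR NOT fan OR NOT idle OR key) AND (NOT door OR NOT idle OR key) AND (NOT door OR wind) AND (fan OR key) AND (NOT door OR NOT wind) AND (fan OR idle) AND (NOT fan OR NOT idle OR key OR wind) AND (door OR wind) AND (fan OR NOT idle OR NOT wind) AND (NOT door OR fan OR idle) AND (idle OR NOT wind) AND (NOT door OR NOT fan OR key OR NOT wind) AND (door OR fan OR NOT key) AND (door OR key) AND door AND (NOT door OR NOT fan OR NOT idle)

No satisfying assignment exists.

Case door = True:
  (NOT idle) forces idle = False.
  (NOT door OR wind) forces wind = True.
  Clause (NOT door OR NOT wind) is falsified — contradiction.
Case door = False:
  Clause (door) is falsified — contradiction.
Both cases fail, so the formula is unsatisfiable.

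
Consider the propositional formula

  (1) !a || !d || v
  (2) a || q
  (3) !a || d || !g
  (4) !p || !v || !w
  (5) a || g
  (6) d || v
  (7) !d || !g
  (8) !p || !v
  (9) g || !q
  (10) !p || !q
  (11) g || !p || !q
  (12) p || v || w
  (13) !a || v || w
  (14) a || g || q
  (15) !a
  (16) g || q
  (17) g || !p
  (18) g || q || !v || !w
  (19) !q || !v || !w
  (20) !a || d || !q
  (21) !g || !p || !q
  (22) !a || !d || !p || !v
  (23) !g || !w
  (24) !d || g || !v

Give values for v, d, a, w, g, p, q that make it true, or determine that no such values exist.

Unit clause (!a) forces a = False.
In (a || q) only q is left, so q = True.
In (a || g) only g is left, so g = True.
In (!d || !g) only !d is left, so d = False.
In (!p || !q) only !p is left, so p = False.
In (!g || !w) only !w is left, so w = False.
In (d || v) only v is left, so v = True.
All clauses satisfied.

v = True; d = False; a = False; w = False; g = True; p = False; q = True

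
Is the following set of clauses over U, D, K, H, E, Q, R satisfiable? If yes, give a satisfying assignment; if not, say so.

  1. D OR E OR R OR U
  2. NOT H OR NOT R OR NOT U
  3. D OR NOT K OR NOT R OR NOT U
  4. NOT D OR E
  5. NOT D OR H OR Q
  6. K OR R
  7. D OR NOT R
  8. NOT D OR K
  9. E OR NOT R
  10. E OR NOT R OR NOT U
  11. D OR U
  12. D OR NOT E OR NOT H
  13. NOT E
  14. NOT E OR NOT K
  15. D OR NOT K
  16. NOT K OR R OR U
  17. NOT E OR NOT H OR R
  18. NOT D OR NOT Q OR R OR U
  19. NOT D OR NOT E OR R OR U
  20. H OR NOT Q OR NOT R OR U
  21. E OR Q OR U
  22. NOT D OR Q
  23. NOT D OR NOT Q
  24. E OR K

Unsatisfiable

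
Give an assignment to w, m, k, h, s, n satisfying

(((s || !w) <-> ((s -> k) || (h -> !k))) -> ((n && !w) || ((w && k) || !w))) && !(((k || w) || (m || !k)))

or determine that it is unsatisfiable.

The conjunct !(((k || w) || (m || !k))) is unsatisfiable on its own:
  w=F, m=F, k=F: evaluates to False.
  w=F, m=F, k=T: evaluates to False.
  w=F, m=T, k=F: evaluates to False.
  w=F, m=T, k=T: evaluates to False.
  w=T, m=F, k=F: evaluates to False.
  w=T, m=F, k=T: evaluates to False.
  w=T, m=T, k=F: evaluates to False.
  w=T, m=T, k=T: evaluates to False.
So the whole conjunction is unsatisfiable.

Unsatisfiable — no assignment works.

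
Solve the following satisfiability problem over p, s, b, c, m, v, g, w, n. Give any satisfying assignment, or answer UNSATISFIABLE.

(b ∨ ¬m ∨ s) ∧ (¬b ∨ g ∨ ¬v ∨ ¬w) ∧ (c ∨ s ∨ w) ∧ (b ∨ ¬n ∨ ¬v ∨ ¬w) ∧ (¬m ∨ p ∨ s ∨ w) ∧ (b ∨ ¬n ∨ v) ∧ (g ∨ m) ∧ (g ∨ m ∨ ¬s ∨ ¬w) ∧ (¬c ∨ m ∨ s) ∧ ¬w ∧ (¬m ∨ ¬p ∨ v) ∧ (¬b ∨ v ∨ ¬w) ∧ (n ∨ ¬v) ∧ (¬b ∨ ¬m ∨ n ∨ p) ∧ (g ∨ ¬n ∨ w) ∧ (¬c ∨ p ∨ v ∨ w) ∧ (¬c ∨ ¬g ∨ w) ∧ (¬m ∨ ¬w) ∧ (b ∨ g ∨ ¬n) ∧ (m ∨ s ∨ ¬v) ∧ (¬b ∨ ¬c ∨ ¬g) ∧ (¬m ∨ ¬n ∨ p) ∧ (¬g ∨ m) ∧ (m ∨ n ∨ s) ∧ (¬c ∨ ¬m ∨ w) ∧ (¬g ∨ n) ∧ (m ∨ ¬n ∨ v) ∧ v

Unit clause (¬w) forces w = False.
Unit clause (v) forces v = True.
In (n ∨ ¬v) only n is left, so n = True.
In (g ∨ ¬n ∨ w) only g is left, so g = True.
In (¬c ∨ ¬g ∨ w) only ¬c is left, so c = False.
In (¬g ∨ m) only m is left, so m = True.
In (c ∨ s ∨ w) only s is left, so s = True.
In (¬m ∨ ¬n ∨ p) only p is left, so p = True.
Set b = False.
All clauses satisfied.

p=T, s=T, b=F, c=F, m=T, v=T, g=T, w=F, n=T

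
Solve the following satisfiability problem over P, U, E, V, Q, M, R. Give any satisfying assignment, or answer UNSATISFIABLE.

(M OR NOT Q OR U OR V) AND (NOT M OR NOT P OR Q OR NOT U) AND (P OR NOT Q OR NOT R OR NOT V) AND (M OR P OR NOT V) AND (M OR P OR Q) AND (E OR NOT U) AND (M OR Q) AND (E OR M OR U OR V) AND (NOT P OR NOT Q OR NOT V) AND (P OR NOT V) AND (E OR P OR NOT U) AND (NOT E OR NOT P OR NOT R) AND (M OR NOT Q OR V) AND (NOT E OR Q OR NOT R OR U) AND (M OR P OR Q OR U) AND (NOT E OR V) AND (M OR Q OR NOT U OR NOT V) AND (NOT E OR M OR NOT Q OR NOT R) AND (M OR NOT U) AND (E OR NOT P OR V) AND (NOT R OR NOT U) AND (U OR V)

P=T, U=F, E=F, V=T, Q=F, M=T, R=F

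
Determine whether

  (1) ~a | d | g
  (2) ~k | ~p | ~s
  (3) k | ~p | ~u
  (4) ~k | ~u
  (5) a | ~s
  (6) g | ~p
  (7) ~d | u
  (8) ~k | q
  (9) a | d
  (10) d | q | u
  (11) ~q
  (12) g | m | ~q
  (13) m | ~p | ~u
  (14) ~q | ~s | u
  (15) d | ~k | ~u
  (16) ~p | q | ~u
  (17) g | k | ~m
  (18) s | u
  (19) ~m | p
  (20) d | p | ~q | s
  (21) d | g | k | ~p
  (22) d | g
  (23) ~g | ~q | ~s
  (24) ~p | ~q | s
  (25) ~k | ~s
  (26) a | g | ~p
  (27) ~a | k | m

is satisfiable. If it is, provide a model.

Unit clause (~q) forces q = False.
In (~k | q) only ~k is left, so k = False.
Set s = False.
  then (s | u) forces u = True.
  then (k | ~p | ~u) forces p = False.
  then (~m | p) forces m = False.
  then (~a | k | m) forces a = False.
  then (a | d) forces d = True.
Set g = True.
All clauses satisfied.

s: False; u: True; k: False; m: False; d: True; q: False; a: False; g: True; p: False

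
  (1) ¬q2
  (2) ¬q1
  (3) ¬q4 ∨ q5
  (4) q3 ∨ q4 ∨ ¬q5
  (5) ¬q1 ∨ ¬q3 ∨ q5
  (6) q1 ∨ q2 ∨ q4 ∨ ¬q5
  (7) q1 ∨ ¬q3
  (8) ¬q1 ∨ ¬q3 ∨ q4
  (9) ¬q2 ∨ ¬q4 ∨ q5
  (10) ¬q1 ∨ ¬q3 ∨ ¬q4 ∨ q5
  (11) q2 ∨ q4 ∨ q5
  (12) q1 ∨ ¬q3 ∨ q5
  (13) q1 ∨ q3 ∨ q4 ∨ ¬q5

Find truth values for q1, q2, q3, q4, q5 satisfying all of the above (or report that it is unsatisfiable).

q1 = False; q2 = False; q3 = False; q4 = True; q5 = True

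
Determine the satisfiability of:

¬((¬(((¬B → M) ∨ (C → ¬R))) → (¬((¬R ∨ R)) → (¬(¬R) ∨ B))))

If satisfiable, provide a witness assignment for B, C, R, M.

Case R = True: the formula becomes ¬((¬(((¬B → M) ∨ ¬C)) → True)) = False.
Case R = False: the formula becomes ¬((False → True)) = False.
Both cases fail — unsatisfiable.

Unsatisfiable — no assignment works.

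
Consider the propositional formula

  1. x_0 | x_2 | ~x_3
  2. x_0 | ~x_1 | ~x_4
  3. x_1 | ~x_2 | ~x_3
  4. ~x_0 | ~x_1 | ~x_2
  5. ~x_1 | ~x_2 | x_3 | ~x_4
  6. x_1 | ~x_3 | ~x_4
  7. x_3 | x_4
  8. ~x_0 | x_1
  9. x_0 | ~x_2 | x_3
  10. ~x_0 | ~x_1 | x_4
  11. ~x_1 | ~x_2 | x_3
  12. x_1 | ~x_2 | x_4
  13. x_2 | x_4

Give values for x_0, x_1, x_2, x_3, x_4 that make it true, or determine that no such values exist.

Set x_0 = True.
  then (~x_0 | x_1) forces x_1 = True.
  then (~x_0 | ~x_1 | x_4) forces x_4 = True.
  then (~x_0 | ~x_1 | ~x_2) forces x_2 = False.
Set x_3 = True.
All clauses satisfied.

x_0: True; x_1: True; x_2: False; x_3: True; x_4: True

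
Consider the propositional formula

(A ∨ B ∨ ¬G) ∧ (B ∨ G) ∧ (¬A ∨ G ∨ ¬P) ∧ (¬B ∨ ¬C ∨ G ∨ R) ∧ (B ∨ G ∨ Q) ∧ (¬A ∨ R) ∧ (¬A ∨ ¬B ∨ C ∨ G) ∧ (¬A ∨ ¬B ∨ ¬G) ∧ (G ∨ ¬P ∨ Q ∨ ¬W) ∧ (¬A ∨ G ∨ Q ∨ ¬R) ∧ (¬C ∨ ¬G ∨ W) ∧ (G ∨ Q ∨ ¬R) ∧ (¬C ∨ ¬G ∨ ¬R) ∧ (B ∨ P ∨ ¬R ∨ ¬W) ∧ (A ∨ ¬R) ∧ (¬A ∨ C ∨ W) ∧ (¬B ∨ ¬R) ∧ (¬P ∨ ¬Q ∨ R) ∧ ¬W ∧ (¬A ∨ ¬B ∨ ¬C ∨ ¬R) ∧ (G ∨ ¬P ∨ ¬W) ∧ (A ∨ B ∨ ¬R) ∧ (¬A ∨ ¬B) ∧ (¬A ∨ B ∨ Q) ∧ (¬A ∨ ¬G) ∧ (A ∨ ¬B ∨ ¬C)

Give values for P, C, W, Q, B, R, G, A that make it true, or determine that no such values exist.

Unit clause (¬W) forces W = False.
Set P = True.
Set C = False.
  then (¬A ∨ C ∨ W) forces A = False.
  then (A ∨ ¬R) forces R = False.
  then (¬P ∨ ¬Q ∨ R) forces Q = False.
Try B = False:
  (A ∨ B ∨ ¬G) forces G = False.
  clause (B ∨ G) is falsified — backtrack.
So B = True.
Set G = False.
All clauses satisfied.

P=T, C=F, W=F, Q=F, B=T, R=F, G=F, A=F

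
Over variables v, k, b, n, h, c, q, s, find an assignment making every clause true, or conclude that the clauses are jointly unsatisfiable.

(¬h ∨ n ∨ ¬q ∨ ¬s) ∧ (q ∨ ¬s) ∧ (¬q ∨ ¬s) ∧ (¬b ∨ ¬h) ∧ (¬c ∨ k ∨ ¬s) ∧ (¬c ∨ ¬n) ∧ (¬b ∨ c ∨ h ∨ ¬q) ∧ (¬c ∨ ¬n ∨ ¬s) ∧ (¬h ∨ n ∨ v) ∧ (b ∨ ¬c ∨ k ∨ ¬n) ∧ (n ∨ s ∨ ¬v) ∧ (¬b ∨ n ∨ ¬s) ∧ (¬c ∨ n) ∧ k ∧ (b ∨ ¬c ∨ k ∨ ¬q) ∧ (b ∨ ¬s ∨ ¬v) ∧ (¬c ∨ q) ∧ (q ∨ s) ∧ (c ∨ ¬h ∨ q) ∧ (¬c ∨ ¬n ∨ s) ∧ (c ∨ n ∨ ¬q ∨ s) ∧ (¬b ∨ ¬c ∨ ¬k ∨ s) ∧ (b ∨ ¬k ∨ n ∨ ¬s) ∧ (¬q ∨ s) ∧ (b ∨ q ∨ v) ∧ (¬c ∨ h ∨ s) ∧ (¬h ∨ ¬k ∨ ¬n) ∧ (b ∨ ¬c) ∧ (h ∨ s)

No satisfying assignment exists.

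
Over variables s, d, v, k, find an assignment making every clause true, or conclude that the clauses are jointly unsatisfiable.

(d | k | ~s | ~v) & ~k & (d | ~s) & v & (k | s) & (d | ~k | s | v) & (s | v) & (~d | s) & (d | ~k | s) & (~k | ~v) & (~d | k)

UNSATISFIABLE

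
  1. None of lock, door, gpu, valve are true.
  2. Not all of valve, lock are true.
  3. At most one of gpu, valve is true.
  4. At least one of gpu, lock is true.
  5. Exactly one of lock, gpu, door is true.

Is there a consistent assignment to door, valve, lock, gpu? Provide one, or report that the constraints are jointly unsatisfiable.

Unsatisfiable — no assignment works.

Case gpu = True:
  Constraint (1) is violated (gpu=T) — contradiction.
Case gpu = False:
  (1) forces lock = False.
  Constraint (4) is violated (gpu=F, lock=F) — contradiction.
Both cases fail — unsatisfiable.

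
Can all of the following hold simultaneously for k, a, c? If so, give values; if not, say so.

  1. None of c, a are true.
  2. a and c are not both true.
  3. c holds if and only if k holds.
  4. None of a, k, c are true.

k = False, a = False, c = False

  (1) {c, a}: 0 true — none ✓
  (2) a=F, c=F — not both ✓
  (3) c=F, k=F — same ✓
  (4) {a, k, c}: 0 true — none ✓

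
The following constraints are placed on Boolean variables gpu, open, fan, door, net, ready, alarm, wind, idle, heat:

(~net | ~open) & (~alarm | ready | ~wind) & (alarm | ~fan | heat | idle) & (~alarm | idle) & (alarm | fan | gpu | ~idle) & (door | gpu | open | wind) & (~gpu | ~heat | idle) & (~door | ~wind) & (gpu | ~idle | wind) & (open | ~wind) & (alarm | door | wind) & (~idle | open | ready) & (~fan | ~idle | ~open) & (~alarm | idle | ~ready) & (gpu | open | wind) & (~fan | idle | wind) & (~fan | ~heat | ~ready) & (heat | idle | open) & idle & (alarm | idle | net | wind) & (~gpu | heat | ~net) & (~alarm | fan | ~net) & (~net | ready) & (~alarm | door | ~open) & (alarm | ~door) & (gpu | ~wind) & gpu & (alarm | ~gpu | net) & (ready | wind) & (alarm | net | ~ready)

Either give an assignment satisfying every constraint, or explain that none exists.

gpu = True, open = True, fan = False, door = True, net = False, ready = True, alarm = True, wind = False, idle = True, heat = False

Unit clause (idle) forces idle = True.
Unit clause (gpu) forces gpu = True.
Set open = True.
  then (~net | ~open) forces net = False.
  then (~fan | ~idle | ~open) forces fan = False.
  then (alarm | ~gpu | net) forces alarm = True.
  then (~alarm | door | ~open) forces door = True.
  then (~door | ~wind) forces wind = False.
  then (ready | wind) forces ready = True.
Set heat = False.
All clauses satisfied.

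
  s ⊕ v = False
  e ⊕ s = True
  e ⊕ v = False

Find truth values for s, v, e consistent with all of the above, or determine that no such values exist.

Adding constraints 1, 2, 3 mod 2: every variable appears an even number of times on the left, so the left side is 0.
But the right sides sum to 1 (mod 2). 0 ≠ 1 — the system is inconsistent.

UNSATISFIABLE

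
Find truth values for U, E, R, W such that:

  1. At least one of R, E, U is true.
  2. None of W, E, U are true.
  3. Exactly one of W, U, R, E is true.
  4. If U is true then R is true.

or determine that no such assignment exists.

U = False; E = False; R = True; W = False

  (1) {R, E, U}: 1 true — at least one ✓
  (2) {W, E, U}: 0 true — none ✓
  (3) {W, U, R, E}: 1 true — exactly one ✓
  (4) U=F ⇒ R: vacuous ✓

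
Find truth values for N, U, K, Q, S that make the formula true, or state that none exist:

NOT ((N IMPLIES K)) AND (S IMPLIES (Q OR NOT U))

N = True, U = True, K = False, Q = True, S = False

  NOT ((N IMPLIES K)) = True
    N IMPLIES K = False
  S IMPLIES (Q OR NOT U) = True
    Q OR NOT U = True
      NOT U = False
Both conjuncts True, so the formula holds.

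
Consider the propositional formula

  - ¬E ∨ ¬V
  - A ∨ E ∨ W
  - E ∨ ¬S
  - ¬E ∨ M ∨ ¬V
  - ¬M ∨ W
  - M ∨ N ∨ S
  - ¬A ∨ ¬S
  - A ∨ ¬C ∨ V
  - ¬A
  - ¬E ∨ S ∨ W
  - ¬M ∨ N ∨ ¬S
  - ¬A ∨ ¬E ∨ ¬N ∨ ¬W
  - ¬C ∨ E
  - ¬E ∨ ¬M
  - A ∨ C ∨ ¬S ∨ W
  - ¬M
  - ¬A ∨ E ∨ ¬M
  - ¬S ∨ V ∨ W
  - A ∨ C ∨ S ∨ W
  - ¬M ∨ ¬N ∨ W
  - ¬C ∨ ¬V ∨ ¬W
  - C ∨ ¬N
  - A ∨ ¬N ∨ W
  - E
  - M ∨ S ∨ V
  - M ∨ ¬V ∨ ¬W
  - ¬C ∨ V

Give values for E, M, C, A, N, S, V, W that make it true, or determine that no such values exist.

Unit clause (¬A) forces A = False.
Unit clause (¬M) forces M = False.
Unit clause (E) forces E = True.
In (¬E ∨ ¬V) only ¬V is left, so V = False.
In (A ∨ ¬C ∨ V) only ¬C is left, so C = False.
In (C ∨ ¬N) only ¬N is left, so N = False.
In (M ∨ S ∨ V) only S is left, so S = True.
In (A ∨ C ∨ ¬S ∨ W) only W is left, so W = True.
All clauses satisfied.

E: True, M: False, C: False, A: False, N: False, S: True, V: False, W: True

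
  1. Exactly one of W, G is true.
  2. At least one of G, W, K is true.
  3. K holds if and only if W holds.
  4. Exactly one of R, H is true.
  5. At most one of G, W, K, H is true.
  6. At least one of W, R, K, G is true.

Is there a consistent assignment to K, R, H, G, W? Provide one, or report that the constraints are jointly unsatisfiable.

K = False, R = True, H = False, G = True, W = False

  (1) {W, G}: 1 true — exactly one ✓
  (2) {G, W, K}: 1 true — at least one ✓
  (3) K=F, W=F — same ✓
  (4) {R, H}: 1 true — exactly one ✓
  (5) {G, W, K, H}: 1 true — at most one ✓
  (6) {W, R, K, G}: 2 true — at least one ✓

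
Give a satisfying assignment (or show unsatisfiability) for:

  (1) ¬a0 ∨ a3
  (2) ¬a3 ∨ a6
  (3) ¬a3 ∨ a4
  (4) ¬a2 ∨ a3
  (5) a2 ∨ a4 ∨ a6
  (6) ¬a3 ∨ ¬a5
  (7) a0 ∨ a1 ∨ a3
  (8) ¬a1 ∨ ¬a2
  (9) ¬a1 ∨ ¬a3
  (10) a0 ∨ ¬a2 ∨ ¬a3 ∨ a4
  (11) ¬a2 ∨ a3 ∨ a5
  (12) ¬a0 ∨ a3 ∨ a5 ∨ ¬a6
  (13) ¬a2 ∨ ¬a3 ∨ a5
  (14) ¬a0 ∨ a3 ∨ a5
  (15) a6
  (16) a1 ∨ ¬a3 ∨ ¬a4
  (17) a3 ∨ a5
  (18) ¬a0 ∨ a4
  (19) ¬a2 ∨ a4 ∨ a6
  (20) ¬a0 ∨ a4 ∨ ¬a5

Unit clause (a6) forces a6 = True.
Try a0 = True:
  (¬a0 ∨ a3) forces a3 = True.
  (¬a3 ∨ a4) forces a4 = True.
  (¬a3 ∨ ¬a5) forces a5 = False.
  (¬a1 ∨ ¬a3) forces a1 = False.
  clause (a1 ∨ ¬a3 ∨ ¬a4) is falsified — backtrack.
So a0 = False.
Set a1 = True.
  then (¬a1 ∨ ¬a2) forces a2 = False.
  then (¬a1 ∨ ¬a3) forces a3 = False.
  then (a3 ∨ a5) forces a5 = True.
Set a4 = True.
All clauses satisfied.

a0 = False, a1 = True, a2 = False, a3 = False, a4 = True, a5 = True, a6 = True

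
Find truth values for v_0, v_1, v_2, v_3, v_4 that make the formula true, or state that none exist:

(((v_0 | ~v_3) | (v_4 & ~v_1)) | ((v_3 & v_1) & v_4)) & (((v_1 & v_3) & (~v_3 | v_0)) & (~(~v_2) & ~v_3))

UNSATISFIABLE

Case v_3 = True: the conjunct ~v_3 is False.
Case v_3 = False: the conjunct v_3 is False.
Both cases fail — unsatisfiable.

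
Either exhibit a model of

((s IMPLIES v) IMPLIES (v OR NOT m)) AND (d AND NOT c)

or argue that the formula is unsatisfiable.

s = False, m = False, d = True, v = True, c = False

  (s IMPLIES v) IMPLIES (v OR NOT m) = True
    s IMPLIES v = True
    v OR NOT m = True
      NOT m = True
  d AND NOT c = True
    NOT c = True
Both conjuncts True, so the formula holds.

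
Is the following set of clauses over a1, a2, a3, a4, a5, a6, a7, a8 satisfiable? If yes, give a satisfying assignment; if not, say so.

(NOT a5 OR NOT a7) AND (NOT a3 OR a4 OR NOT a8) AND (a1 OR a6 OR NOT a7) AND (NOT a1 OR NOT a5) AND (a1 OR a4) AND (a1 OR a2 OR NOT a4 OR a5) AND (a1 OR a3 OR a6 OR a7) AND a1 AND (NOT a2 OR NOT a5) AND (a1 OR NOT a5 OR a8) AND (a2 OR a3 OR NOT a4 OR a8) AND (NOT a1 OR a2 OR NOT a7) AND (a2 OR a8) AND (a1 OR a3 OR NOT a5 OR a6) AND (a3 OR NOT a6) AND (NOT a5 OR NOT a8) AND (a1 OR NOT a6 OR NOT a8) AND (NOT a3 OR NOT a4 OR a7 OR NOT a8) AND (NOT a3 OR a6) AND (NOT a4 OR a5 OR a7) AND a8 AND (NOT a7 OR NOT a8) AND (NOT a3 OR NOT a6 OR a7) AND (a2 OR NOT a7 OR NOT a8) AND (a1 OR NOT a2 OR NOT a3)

Unit clause (a1) forces a1 = True.
Unit clause (a8) forces a8 = True.
In (NOT a7 OR NOT a8) only NOT a7 is left, so a7 = False.
In (NOT a1 OR NOT a5) only NOT a5 is left, so a5 = False.
In (NOT a4 OR a5 OR a7) only NOT a4 is left, so a4 = False.
In (NOT a3 OR a4 OR NOT a8) only NOT a3 is left, so a3 = False.
In (a3 OR NOT a6) only NOT a6 is left, so a6 = False.
Set a2 = False.
All clauses satisfied.

a1=T, a2=F, a3=F, a4=F, a5=F, a6=F, a7=F, a8=T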